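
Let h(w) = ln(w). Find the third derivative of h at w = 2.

Compute the successive derivatives at the expansion point and divide by k!.
From the series, [(w - 2)^3] h = 1/24; multiply by 3! = 6 to get 1/4.

1/4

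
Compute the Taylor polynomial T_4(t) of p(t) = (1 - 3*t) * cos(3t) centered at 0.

Shift and add copies of the series according to the polynomial's terms.

27*t^4/8 + 27*t^3/2 - 9*t^2/2 - 3*t + 1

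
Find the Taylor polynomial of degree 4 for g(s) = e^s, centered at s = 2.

(s - 2)^4*e^(2)/24 + (s - 2)^3*e^(2)/6 + (s - 2)^2*e^(2)/2 + (s - 2)*e^(2) + e^(2)

[(s - 2)^0] = e^(2);  [(s - 2)^1] = e^(2);  [(s - 2)^2] = e^(2)/2;  [(s - 2)^3] = e^(2)/6;  [(s - 2)^4] = e^(2)/24.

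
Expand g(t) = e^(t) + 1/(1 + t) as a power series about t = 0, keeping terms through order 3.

Expand each term separately and add.
g(0) = 2
g′(0) = 0
g′′(0) = 3
g′′′(0) = -5
The Taylor polynomial is Σ g^(k)(0)/k! · t^k.

-5*t^3/6 + 3*t^2/2 + 2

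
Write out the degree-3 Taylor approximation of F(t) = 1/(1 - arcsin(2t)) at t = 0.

28*t^3/3 + 4*t^2 + 2*t + 1

Substitute the inner expansion into the outer series and collect powers.
F(0) = 1
F′(0) = 2
F′′(0) = 8
F′′′(0) = 56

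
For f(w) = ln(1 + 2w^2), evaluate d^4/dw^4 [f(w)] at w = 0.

-48

The coefficient of w^4 in the expansion is -2, so f^(4)(0) = 4! * (-2) = -48.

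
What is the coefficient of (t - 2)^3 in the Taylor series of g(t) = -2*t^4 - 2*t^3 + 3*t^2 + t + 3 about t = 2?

-18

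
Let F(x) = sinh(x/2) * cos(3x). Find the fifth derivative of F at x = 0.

6121/32

Expand each factor separately, then convolve coefficients.
The coefficient of x^5 in the expansion is 6121/3840, so F^(5)(0) = 5! * (6121/3840) = 6121/32.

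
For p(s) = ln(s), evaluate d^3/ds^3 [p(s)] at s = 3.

2/27

Use the known series and substitute for the argument.
From the series, [(s - 3)^3] p = 1/81; multiply by 3! = 6 to get 2/27.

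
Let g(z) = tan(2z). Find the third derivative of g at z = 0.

16

Apply the Taylor formula c_k = f^(k)(a)/k!.
From the series, [z^3] g = 8/3; multiply by 3! = 6 to get 16.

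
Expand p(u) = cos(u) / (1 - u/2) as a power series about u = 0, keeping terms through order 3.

-u^3/8 - u^2/4 + u/2 + 1

Write out both Maclaurin series and multiply, keeping only the needed powers.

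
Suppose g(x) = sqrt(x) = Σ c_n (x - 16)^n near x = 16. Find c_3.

1/16384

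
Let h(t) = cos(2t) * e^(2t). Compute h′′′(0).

-16

Take the Cauchy product of the two expansions.
The coefficient of t^3 in the expansion is -8/3, so h′′′(0) = 3! * (-8/3) = -16.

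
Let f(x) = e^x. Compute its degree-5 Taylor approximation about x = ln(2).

f(ln(2)) = 2
f′(ln(2)) = 2
f′′(ln(2)) = 2
f′′′(ln(2)) = 2
f^(4)(ln(2)) = 2
f^(5)(ln(2)) = 2

(x - ln(2))^5/60 + (x - ln(2))^4/12 + (x - ln(2))^3/3 + (x - ln(2))^2 + 2*(x - ln(2)) + 2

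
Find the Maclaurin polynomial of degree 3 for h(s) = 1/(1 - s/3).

s^3/27 + s^2/9 + s/3 + 1

h(0) = 1
h′(0) = 1/3
h′′(0) = 2/9
h′′′(0) = 2/9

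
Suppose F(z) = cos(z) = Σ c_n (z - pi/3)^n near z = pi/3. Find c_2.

-1/4

F(pi/3) = 1/2
F′(pi/3) = -sqrt(3)/2
F′′(pi/3) = -1/2
So c_2 = F′′(pi/3)/2! = -1/4.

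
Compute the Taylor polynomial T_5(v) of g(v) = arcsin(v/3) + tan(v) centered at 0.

Expand each term separately and add.

433*v^5/3240 + 55*v^3/162 + 4*v/3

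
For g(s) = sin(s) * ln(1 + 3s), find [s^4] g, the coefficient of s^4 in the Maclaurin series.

17/2

Write out both Maclaurin series and multiply, keeping only the needed powers.
[s^0] = 0;  [s^1] = 0;  [s^2] = 3;  [s^3] = -9/2;  [s^4] = 17/2.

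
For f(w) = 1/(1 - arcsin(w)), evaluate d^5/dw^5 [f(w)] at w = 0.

189

Let u equal the inner series; expand the outer function in u and truncate.
From the series, [w^5] f = 63/40; multiply by 5! = 120 to get 189.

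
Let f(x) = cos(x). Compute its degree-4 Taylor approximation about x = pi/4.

sqrt(2)*(x - pi/4)^4/48 + sqrt(2)*(x - pi/4)^3/12 - sqrt(2)*(x - pi/4)^2/4 - sqrt(2)*(x - pi/4)/2 + sqrt(2)/2

[(x - pi/4)^0] = sqrt(2)/2;  [(x - pi/4)^1] = -sqrt(2)/2;  [(x - pi/4)^2] = -sqrt(2)/4;  [(x - pi/4)^3] = sqrt(2)/12;  [(x - pi/4)^4] = sqrt(2)/48.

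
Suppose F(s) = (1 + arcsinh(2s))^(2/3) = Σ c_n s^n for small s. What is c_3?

-40/81

Substitute the inner expansion into the outer series and collect powers.
F(0) = 1
F′(0) = 4/3
F′′(0) = -8/9
F′′′(0) = -80/27
The Taylor polynomial is Σ F^(k)(0)/k! · s^k.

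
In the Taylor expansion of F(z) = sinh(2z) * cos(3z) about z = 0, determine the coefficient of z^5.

61/60

Take the Cauchy product of the two expansions.
F(0) = 0
F′(0) = 2
F′′(0) = 0
F′′′(0) = -46
F^(4)(0) = 0
F^(5)(0) = 122
So c_5 = F^(5)(0)/5! = 61/60.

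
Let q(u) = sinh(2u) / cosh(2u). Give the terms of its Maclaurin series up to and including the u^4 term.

Write the quotient as an unknown series and match coefficients against numerator = denominator · series.
q(0) = 0
q′(0) = 2
q′′(0) = 0
q′′′(0) = -16
q^(4)(0) = 0
Then c_k = q^(k)(0)/k! gives each Taylor coefficient.

-8*u^3/3 + 2*u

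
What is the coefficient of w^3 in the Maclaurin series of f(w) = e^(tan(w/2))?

Substitute the inner expansion into the outer series and collect powers.
[w^0] = 1;  [w^1] = 1/2;  [w^2] = 1/8;  [w^3] = 1/16.

1/16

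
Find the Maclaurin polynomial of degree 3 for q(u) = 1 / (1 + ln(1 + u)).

-7*u^3/3 + 3*u^2/2 - u + 1

Use the geometric series for the reciprocal, then substitute.
q(0) = 1
q′(0) = -1
q′′(0) = 3
q′′′(0) = -14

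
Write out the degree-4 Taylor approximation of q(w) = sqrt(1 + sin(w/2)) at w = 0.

Plug the Maclaurin series of the inner function into that of the outer and collect terms.

w^4/6144 - w^3/384 - w^2/32 + w/4 + 1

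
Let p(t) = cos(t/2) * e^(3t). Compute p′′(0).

Write out both Maclaurin series and multiply, keeping only the needed powers.
From the series, [t^2] p = 35/8; multiply by 2! = 2 to get 35/4.

35/4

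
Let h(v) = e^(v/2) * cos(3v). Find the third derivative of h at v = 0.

Expand each factor separately, then convolve coefficients.
The coefficient of v^3 in the expansion is -107/48, so h′′′(0) = 3! * (-107/48) = -107/8.

-107/8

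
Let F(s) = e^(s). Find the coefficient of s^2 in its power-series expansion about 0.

F(0) = 1
F′(0) = 1
F′′(0) = 1
So c_2 = F′′(0)/2! = 1/2.

1/2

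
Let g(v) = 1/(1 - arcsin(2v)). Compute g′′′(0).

Substitute the inner expansion into the outer series and collect powers.
The coefficient of v^3 in the expansion is 28/3, so g′′′(0) = 3! * (28/3) = 56.

56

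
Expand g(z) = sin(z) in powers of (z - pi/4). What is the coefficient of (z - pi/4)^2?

g(pi/4) = sqrt(2)/2
g′(pi/4) = sqrt(2)/2
g′′(pi/4) = -sqrt(2)/2
So c_2 = g′′(pi/4)/2! = -sqrt(2)/4.

-sqrt(2)/4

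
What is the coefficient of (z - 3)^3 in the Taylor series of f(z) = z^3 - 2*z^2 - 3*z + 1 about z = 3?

f(3) = 1
f′(3) = 12
f′′(3) = 14
f′′′(3) = 6

1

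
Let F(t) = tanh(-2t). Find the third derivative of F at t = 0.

16

Use the known series and substitute for the argument.
From the series, [t^3] F = 8/3; multiply by 3! = 6 to get 16.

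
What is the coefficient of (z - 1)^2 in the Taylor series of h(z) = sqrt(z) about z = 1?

-1/8

c_2 = h′′(1)/2! = -1/8.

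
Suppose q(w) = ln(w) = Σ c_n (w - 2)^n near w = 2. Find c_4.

q(2) = ln(2)
q′(2) = 1/2
q′′(2) = -1/4
q′′′(2) = 1/4
q^(4)(2) = -3/8

-1/64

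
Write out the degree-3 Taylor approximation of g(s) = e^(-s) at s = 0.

-s^3/6 + s^2/2 - s + 1

[s^0] = 1;  [s^1] = -1;  [s^2] = 1/2;  [s^3] = -1/6.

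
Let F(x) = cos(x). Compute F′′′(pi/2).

1

From the series, [(x - pi/2)^3] F = 1/6; multiply by 3! = 6 to get 1.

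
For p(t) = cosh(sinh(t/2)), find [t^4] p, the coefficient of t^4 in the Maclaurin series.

5/384

Let u equal the inner series; expand the outer function in u and truncate.
p(0) = 1
p′(0) = 0
p′′(0) = 1/4
p′′′(0) = 0
p^(4)(0) = 5/16
So c_4 = p^(4)(0)/4! = 5/384.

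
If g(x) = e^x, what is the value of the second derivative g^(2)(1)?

Use the known series and substitute for the argument.
The coefficient of (x - 1)^2 in the expansion is e/2, so g′′(1) = 2! * (e/2) = e.

e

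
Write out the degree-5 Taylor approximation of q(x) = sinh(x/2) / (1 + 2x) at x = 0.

10347*x^5/1280 - 97*x^4/24 + 97*x^3/48 - x^2 + x/2

Multiply the two series term by term and collect like powers.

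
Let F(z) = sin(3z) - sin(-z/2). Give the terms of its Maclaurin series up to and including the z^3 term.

Combine the two series term by term.
F(0) = 0
F′(0) = 7/2
F′′(0) = 0
F′′′(0) = -217/8

-217*z^3/48 + 7*z/2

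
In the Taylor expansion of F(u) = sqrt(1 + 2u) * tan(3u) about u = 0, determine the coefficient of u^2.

3

Expand each factor separately, then convolve coefficients.
[u^0] = 0;  [u^1] = 3;  [u^2] = 3.
So c_2 = F′′(0)/2! = 3.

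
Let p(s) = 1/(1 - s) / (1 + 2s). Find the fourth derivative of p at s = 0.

Expand each factor separately, then convolve coefficients.
From the series, [s^4] p = 11; multiply by 4! = 24 to get 264.

264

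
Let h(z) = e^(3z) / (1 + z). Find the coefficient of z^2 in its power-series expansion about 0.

Take the Cauchy product of the two expansions.

5/2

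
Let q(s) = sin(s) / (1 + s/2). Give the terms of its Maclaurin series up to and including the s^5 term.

Expand each factor separately, then convolve coefficients.
q(0) = 0
q′(0) = 1
q′′(0) = -1
q′′′(0) = 1/2
q^(4)(0) = -1
q^(5)(0) = 7/2
The Taylor polynomial is Σ q^(k)(0)/k! · s^k.

7*s^5/240 - s^4/24 + s^3/12 - s^2/2 + s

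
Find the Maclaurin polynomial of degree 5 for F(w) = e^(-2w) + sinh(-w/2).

-205*w^5/768 + 2*w^4/3 - 65*w^3/48 + 2*w^2 - 5*w/2 + 1

Expand each term separately and add.
F(0) = 1
F′(0) = -5/2
F′′(0) = 4
F′′′(0) = -65/8
F^(4)(0) = 16
F^(5)(0) = -1025/32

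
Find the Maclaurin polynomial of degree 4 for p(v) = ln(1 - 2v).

p(0) = 0
p′(0) = -2
p′′(0) = -4
p′′′(0) = -16
p^(4)(0) = -96

-4*v^4 - 8*v^3/3 - 2*v^2 - 2*v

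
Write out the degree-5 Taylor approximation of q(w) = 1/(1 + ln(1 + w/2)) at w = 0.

Plug the Maclaurin series of the inner function into that of the outer and collect terms.
[w^0] = 1;  [w^1] = -1/2;  [w^2] = 3/8;  [w^3] = -7/24;  [w^4] = 11/48;  [w^5] = -347/1920.

-347*w^5/1920 + 11*w^4/48 - 7*w^3/24 + 3*w^2/8 - w/2 + 1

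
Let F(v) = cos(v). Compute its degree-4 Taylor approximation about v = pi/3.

Apply the Taylor formula c_k = f^(k)(a)/k!.
[(v - pi/3)^0] = 1/2;  [(v - pi/3)^1] = -sqrt(3)/2;  [(v - pi/3)^2] = -1/4;  [(v - pi/3)^3] = sqrt(3)/12;  [(v - pi/3)^4] = 1/48.

(v - pi/3)^4/48 + sqrt(3)*(v - pi/3)^3/12 - (v - pi/3)^2/4 - sqrt(3)*(v - pi/3)/2 + 1/2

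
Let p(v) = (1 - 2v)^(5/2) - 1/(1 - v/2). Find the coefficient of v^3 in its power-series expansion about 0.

-21/8

Combine the two series term by term.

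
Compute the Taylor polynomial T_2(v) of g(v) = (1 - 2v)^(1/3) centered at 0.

[v^0] = 1;  [v^1] = -2/3;  [v^2] = -4/9.

-4*v^2/9 - 2*v/3 + 1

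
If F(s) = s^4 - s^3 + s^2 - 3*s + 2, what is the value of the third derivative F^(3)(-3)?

The coefficient of (s + 3)^3 in the expansion is -13, so F′′′(-3) = 3! * (-13) = -78.

-78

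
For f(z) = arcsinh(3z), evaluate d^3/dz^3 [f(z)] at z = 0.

Apply the Taylor formula c_k = f^(k)(a)/k!.
The coefficient of z^3 in the expansion is -9/2, so f′′′(0) = 3! * (-9/2) = -27.

-27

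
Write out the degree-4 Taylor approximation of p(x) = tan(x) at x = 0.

Differentiate repeatedly and evaluate at the center.

x^3/3 + x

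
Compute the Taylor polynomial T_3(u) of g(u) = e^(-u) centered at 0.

-u^3/6 + u^2/2 - u + 1

g(0) = 1
g′(0) = -1
g′′(0) = 1
g′′′(0) = -1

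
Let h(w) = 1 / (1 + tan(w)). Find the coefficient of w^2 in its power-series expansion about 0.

1

Expand as Σ (-1)^k u^k with u equal to the inner function's series.
h(0) = 1
h′(0) = -1
h′′(0) = 2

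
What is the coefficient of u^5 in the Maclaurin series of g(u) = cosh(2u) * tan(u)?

22/15

Expand each factor separately, then convolve coefficients.
g(0) = 0
g′(0) = 1
g′′(0) = 0
g′′′(0) = 14
g^(4)(0) = 0
g^(5)(0) = 176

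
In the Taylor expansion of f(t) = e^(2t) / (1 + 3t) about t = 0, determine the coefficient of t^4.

125/3

Take the Cauchy product of the two expansions.
[t^0] = 1;  [t^1] = -1;  [t^2] = 5;  [t^3] = -41/3;  [t^4] = 125/3.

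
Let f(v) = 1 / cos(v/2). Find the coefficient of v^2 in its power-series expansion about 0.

Write the quotient as an unknown series and match coefficients against numerator = denominator · series.
f(0) = 1
f′(0) = 0
f′′(0) = 1/4

1/8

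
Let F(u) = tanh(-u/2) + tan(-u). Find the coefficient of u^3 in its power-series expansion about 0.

Expand each term separately and add.

-7/24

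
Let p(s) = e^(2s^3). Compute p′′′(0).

Compute the successive derivatives at the expansion point and divide by k!.
The coefficient of s^3 in the expansion is 2, so p′′′(0) = 3! * (2) = 12.

12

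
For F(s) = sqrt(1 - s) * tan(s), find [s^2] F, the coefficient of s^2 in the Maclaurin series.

Take the Cauchy product of the two expansions.
[s^0] = 0;  [s^1] = 1;  [s^2] = -1/2.
So c_2 = F′′(0)/2! = -1/2.

-1/2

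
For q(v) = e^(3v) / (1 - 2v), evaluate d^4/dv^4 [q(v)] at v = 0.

1689

Multiply the two series term by term and collect like powers.
The coefficient of v^4 in the expansion is 563/8, so q^(4)(0) = 4! * (563/8) = 1689.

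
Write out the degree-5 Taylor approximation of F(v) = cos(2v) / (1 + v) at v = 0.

Write out both Maclaurin series and multiply, keeping only the needed powers.
F(0) = 1
F′(0) = -1
F′′(0) = -2
F′′′(0) = 6
F^(4)(0) = -8
F^(5)(0) = 40

v^5/3 - v^4/3 + v^3 - v^2 - v + 1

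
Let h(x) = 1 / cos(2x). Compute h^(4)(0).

Write the quotient as an unknown series and match coefficients against numerator = denominator · series.
The coefficient of x^4 in the expansion is 10/3, so h^(4)(0) = 4! * (10/3) = 80.

80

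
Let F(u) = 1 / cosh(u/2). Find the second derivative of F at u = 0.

-1/4

Divide the numerator series by the denominator series (power-series long division).
The coefficient of u^2 in the expansion is -1/8, so F′′(0) = 2! * (-1/8) = -1/4.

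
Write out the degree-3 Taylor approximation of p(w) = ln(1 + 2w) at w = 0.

Compute the successive derivatives at the expansion point and divide by k!.
p(0) = 0
p′(0) = 2
p′′(0) = -4
p′′′(0) = 16
The Taylor polynomial is Σ p^(k)(0)/k! · w^k.

8*w^3/3 - 2*w^2 + 2*w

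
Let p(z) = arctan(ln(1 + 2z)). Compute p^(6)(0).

-1920

Plug the Maclaurin series of the inner function into that of the outer and collect terms.
From the series, [z^6] p = -8/3; multiply by 6! = 720 to get -1920.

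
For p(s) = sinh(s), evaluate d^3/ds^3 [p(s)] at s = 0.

The coefficient of s^3 in the expansion is 1/6, so p′′′(0) = 3! * (1/6) = 1.

1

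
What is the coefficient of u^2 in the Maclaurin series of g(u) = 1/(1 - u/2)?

1/4

c_2 = g′′(0)/2! = 1/4.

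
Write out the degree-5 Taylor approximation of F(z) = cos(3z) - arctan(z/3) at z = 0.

Add the two expansions coefficient-wise.
[z^0] = 1;  [z^1] = -1/3;  [z^2] = -9/2;  [z^3] = 1/81;  [z^4] = 27/8;  [z^5] = -1/1215.

-z^5/1215 + 27*z^4/8 + z^3/81 - 9*z^2/2 - z/3 + 1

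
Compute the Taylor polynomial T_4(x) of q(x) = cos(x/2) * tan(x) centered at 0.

Multiply the two series term by term and collect like powers.
[x^0] = 0;  [x^1] = 1;  [x^2] = 0;  [x^3] = 5/24;  [x^4] = 0.

5*x^3/24 + x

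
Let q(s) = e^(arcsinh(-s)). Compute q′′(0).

1

Let u equal the inner series; expand the outer function in u and truncate.
The coefficient of s^2 in the expansion is 1/2, so q′′(0) = 2! * (1/2) = 1.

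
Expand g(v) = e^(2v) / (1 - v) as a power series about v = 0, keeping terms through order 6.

331*v^6/45 + 109*v^5/15 + 7*v^4 + 19*v^3/3 + 5*v^2 + 3*v + 1

Expand 1/(denominator) as a geometric series and multiply by the numerator's series.
[v^0] = 1;  [v^1] = 3;  [v^2] = 5;  [v^3] = 19/3;  [v^4] = 7;  [v^5] = 109/15;  [v^6] = 331/45.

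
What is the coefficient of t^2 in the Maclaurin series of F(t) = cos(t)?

-1/2

F(0) = 1
F′(0) = 0
F′′(0) = -1
So c_2 = F′′(0)/2! = -1/2.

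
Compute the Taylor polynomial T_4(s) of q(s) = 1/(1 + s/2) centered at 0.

s^4/16 - s^3/8 + s^2/4 - s/2 + 1

q(0) = 1
q′(0) = -1/2
q′′(0) = 1/2
q′′′(0) = -3/4
q^(4)(0) = 3/2
The Taylor polynomial is Σ q^(k)(0)/k! · s^k.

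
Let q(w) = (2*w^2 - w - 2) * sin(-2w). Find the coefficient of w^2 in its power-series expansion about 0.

Multiply each power in the prefactor through the base expansion.
So c_2 = q′′(0)/2! = 2.

2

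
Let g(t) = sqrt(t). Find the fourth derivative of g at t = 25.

Apply the Taylor formula c_k = f^(k)(a)/k!.
The coefficient of (t - 25)^4 in the expansion is -1/2000000, so g^(4)(25) = 4! * (-1/2000000) = -3/250000.

-3/250000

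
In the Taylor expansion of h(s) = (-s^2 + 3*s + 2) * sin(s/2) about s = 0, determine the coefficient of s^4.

-1/16

Multiply each power in the prefactor through the base expansion.
h(0) = 0
h′(0) = 1
h′′(0) = 3
h′′′(0) = -13/4
h^(4)(0) = -3/2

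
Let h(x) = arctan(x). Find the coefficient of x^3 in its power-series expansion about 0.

[x^0] = 0;  [x^1] = 1;  [x^2] = 0;  [x^3] = -1/3.

-1/3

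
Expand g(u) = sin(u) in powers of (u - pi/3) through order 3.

-(u - pi/3)^3/12 - sqrt(3)*(u - pi/3)^2/4 + (u - pi/3)/2 + sqrt(3)/2

g(pi/3) = sqrt(3)/2
g′(pi/3) = 1/2
g′′(pi/3) = -sqrt(3)/2
g′′′(pi/3) = -1/2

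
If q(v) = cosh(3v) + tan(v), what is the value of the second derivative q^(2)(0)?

9

Combine the two series term by term.
From the series, [v^2] q = 9/2; multiply by 2! = 2 to get 9.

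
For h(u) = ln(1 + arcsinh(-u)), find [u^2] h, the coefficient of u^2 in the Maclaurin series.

-1/2

Plug the Maclaurin series of the inner function into that of the outer and collect terms.
h(0) = 0
h′(0) = -1
h′′(0) = -1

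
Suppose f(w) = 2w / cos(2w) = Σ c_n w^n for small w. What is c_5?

Divide the numerator series by the denominator series (power-series long division).
f(0) = 0
f′(0) = 2
f′′(0) = 0
f′′′(0) = 24
f^(4)(0) = 0
f^(5)(0) = 800
So c_5 = f^(5)(0)/5! = 20/3.

20/3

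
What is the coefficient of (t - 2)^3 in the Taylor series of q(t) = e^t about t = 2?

Differentiate repeatedly and evaluate at the center.
q(2) = e^(2)
q′(2) = e^(2)
q′′(2) = e^(2)
q′′′(2) = e^(2)
Dividing each by k! gives the coefficients c_0, ..., c_3.

e^(2)/6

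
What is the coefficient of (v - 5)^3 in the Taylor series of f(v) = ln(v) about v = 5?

[(v - 5)^0] = ln(5);  [(v - 5)^1] = 1/5;  [(v - 5)^2] = -1/50;  [(v - 5)^3] = 1/375.

1/375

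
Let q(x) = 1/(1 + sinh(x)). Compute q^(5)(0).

Compose series: expand the inner function first, then feed it into the outer expansion.
From the series, [x^5] q = -181/120; multiply by 5! = 120 to get -181.

-181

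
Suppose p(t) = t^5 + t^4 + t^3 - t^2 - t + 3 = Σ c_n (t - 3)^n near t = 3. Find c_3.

103

c_3 = p′′′(3)/3! = 103.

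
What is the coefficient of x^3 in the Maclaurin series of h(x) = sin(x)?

Use the known series and substitute for the argument.
[x^0] = 0;  [x^1] = 1;  [x^2] = 0;  [x^3] = -1/6.
So c_3 = h′′′(0)/3! = -1/6.

-1/6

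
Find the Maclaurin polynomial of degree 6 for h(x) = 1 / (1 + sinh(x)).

77*x^6/45 - 181*x^5/120 + 4*x^4/3 - 7*x^3/6 + x^2 - x + 1

Write 1/(1+u) = 1 - u + u^2 - u^3 + ... and substitute the series for u.
h(0) = 1
h′(0) = -1
h′′(0) = 2
h′′′(0) = -7
h^(4)(0) = 32
h^(5)(0) = -181
h^(6)(0) = 1232
Dividing each by k! gives the coefficients c_0, ..., c_6.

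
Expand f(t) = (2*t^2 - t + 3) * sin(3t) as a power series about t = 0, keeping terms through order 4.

Distribute the polynomial across the series and collect like powers.
f(0) = 0
f′(0) = 9
f′′(0) = -6
f′′′(0) = -45
f^(4)(0) = 108

9*t^4/2 - 15*t^3/2 - 3*t^2 + 9*t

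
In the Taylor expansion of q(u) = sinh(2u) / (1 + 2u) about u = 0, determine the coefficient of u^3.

Take the Cauchy product of the two expansions.
q(0) = 0
q′(0) = 2
q′′(0) = -8
q′′′(0) = 56
So c_3 = q′′′(0)/3! = 28/3.

28/3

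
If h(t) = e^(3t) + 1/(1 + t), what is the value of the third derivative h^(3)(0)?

Expand each term separately and add.
From the series, [t^3] h = 7/2; multiply by 3! = 6 to get 21.

21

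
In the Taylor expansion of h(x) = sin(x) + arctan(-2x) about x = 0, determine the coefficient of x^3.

5/2

Combine the two series term by term.
h(0) = 0
h′(0) = -1
h′′(0) = 0
h′′′(0) = 15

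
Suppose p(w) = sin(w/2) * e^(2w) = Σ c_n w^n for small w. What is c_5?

Expand each factor separately, then convolve coefficients.
p(0) = 0
p′(0) = 1/2
p′′(0) = 2
p′′′(0) = 47/8
p^(4)(0) = 15
p^(5)(0) = 1121/32
The Taylor polynomial is Σ p^(k)(0)/k! · w^k.

1121/3840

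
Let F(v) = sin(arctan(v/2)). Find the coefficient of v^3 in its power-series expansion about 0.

Plug the Maclaurin series of the inner function into that of the outer and collect terms.
F(0) = 0
F′(0) = 1/2
F′′(0) = 0
F′′′(0) = -3/8
So c_3 = F′′′(0)/3! = -1/16.

-1/16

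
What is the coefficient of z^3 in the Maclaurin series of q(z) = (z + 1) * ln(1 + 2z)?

Distribute the polynomial across the series and collect like powers.
[z^0] = 0;  [z^1] = 2;  [z^2] = 0;  [z^3] = 2/3.

2/3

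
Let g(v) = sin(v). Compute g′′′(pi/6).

-sqrt(3)/2

The coefficient of (v - pi/6)^3 in the expansion is -sqrt(3)/12, so g′′′(pi/6) = 3! * (-sqrt(3)/12) = -sqrt(3)/2.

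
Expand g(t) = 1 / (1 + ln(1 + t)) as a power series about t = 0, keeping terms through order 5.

Expand as Σ (-1)^k u^k with u equal to the inner function's series.
[t^0] = 1;  [t^1] = -1;  [t^2] = 3/2;  [t^3] = -7/3;  [t^4] = 11/3;  [t^5] = -347/60.

-347*t^5/60 + 11*t^4/3 - 7*t^3/3 + 3*t^2/2 - t + 1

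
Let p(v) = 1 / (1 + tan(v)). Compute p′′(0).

2

Expand as Σ (-1)^k u^k with u equal to the inner function's series.
From the series, [v^2] p = 1; multiply by 2! = 2 to get 2.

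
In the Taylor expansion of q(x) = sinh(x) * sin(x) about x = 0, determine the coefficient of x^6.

Write out both Maclaurin series and multiply, keeping only the needed powers.
q(0) = 0
q′(0) = 0
q′′(0) = 2
q′′′(0) = 0
q^(4)(0) = 0
q^(5)(0) = 0
q^(6)(0) = -8
Dividing each by k! gives the coefficients c_0, ..., c_6.

-1/90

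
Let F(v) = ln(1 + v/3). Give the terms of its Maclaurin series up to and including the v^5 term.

v^5/1215 - v^4/324 + v^3/81 - v^2/18 + v/3

F(0) = 0
F′(0) = 1/3
F′′(0) = -1/9
F′′′(0) = 2/27
F^(4)(0) = -2/27
F^(5)(0) = 8/81
Then c_k = F^(k)(0)/k! gives each Taylor coefficient.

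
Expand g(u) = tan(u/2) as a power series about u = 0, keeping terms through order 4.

u^3/24 + u/2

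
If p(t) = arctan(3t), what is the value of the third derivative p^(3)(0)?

-54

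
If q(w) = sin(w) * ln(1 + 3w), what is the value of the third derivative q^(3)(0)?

-27

Expand each factor separately, then convolve coefficients.
The coefficient of w^3 in the expansion is -9/2, so q′′′(0) = 3! * (-9/2) = -27.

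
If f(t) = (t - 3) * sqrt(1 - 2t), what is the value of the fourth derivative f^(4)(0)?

Distribute the polynomial across the series and collect like powers.
The coefficient of t^4 in the expansion is 11/8, so f^(4)(0) = 4! * (11/8) = 33.

33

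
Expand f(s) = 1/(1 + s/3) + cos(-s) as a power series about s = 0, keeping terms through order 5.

-s^5/243 + 35*s^4/648 - s^3/27 - 7*s^2/18 - s/3 + 2

Expand each term separately and add.
[s^0] = 2;  [s^1] = -1/3;  [s^2] = -7/18;  [s^3] = -1/27;  [s^4] = 35/648;  [s^5] = -1/243.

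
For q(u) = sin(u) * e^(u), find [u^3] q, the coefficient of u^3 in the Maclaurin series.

Take the Cauchy product of the two expansions.

1/3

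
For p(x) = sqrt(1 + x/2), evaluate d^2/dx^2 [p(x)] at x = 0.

-1/16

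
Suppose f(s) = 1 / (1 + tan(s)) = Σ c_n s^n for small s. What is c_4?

Expand as Σ (-1)^k u^k with u equal to the inner function's series.

5/3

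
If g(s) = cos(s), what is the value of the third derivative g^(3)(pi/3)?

From the series, [(s - pi/3)^3] g = sqrt(3)/12; multiply by 3! = 6 to get sqrt(3)/2.

sqrt(3)/2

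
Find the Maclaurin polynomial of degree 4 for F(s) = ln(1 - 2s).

-4*s^4 - 8*s^3/3 - 2*s^2 - 2*s

F(0) = 0
F′(0) = -2
F′′(0) = -4
F′′′(0) = -16
F^(4)(0) = -96
Then c_k = F^(k)(0)/k! gives each Taylor coefficient.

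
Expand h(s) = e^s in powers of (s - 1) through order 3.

[(s - 1)^0] = e;  [(s - 1)^1] = e;  [(s - 1)^2] = e/2;  [(s - 1)^3] = e/6.

e*(s - 1)^3/6 + e*(s - 1)^2/2 + e*(s - 1) + e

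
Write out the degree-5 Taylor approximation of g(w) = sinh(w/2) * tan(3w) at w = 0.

Multiply the two series term by term and collect like powers.
g(0) = 0
g′(0) = 0
g′′(0) = 3
g′′′(0) = 0
g^(4)(0) = 219/2
g^(5)(0) = 0

73*w^4/16 + 3*w^2/2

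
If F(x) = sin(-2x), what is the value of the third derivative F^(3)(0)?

The coefficient of x^3 in the expansion is 4/3, so F′′′(0) = 3! * (4/3) = 8.

8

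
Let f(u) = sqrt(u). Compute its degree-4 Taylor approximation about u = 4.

-5*(u - 4)^4/16384 + (u - 4)^3/512 - (u - 4)^2/64 + (u - 4)/4 + 2

f(4) = 2
f′(4) = 1/4
f′′(4) = -1/32
f′′′(4) = 3/256
f^(4)(4) = -15/2048
The Taylor polynomial is Σ f^(k)(4)/k! · (u - 4)^k.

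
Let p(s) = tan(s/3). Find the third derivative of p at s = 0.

From the series, [s^3] p = 1/81; multiply by 3! = 6 to get 2/27.

2/27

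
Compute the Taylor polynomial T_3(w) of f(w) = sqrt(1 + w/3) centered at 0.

f(0) = 1
f′(0) = 1/6
f′′(0) = -1/36
f′′′(0) = 1/72

w^3/432 - w^2/72 + w/6 + 1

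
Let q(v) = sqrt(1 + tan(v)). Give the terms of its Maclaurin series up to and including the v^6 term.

-5521*v^6/46080 + 601*v^5/3840 - 47*v^4/384 + 11*v^3/48 - v^2/8 + v/2 + 1

Let u equal the inner series; expand the outer function in u and truncate.
[v^0] = 1;  [v^1] = 1/2;  [v^2] = -1/8;  [v^3] = 11/48;  [v^4] = -47/384;  [v^5] = 601/3840;  [v^6] = -5521/46080.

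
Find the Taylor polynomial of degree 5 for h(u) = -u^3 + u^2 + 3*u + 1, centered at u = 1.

-(u - 1)^3 - 2*(u - 1)^2 + 2*(u - 1) + 4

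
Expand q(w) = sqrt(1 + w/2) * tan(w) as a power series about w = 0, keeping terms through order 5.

3701*w^5/30720 + 35*w^4/384 + 29*w^3/96 + w^2/4 + w

Multiply the two series term by term and collect like powers.
q(0) = 0
q′(0) = 1
q′′(0) = 1/2
q′′′(0) = 29/16
q^(4)(0) = 35/16
q^(5)(0) = 3701/256
Then c_k = q^(k)(0)/k! gives each Taylor coefficient.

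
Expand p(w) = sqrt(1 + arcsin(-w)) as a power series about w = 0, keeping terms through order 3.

-7*w^3/48 - w^2/8 - w/2 + 1

Compose series: expand the inner function first, then feed it into the outer expansion.
p(0) = 1
p′(0) = -1/2
p′′(0) = -1/4
p′′′(0) = -7/8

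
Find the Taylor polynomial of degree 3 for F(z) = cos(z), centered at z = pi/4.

sqrt(2)*(z - pi/4)^3/12 - sqrt(2)*(z - pi/4)^2/4 - sqrt(2)*(z - pi/4)/2 + sqrt(2)/2

Apply the Taylor formula c_k = f^(k)(a)/k!.
F(pi/4) = sqrt(2)/2
F′(pi/4) = -sqrt(2)/2
F′′(pi/4) = -sqrt(2)/2
F′′′(pi/4) = sqrt(2)/2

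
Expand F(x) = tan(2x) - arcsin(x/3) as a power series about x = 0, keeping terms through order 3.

431*x^3/162 + 5*x/3

Expand each term separately and add.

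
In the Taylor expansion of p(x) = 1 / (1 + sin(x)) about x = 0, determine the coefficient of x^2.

1

Write 1/(1+u) = 1 - u + u^2 - u^3 + ... and substitute the series for u.
[x^0] = 1;  [x^1] = -1;  [x^2] = 1.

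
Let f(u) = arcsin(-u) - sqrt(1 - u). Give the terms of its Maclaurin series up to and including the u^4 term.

5*u^4/128 - 5*u^3/48 + u^2/8 - u/2 - 1

Combine the two series term by term.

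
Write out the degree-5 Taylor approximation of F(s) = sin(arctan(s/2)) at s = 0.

Plug the Maclaurin series of the inner function into that of the outer and collect terms.
[s^0] = 0;  [s^1] = 1/2;  [s^2] = 0;  [s^3] = -1/16;  [s^4] = 0;  [s^5] = 3/256.

3*s^5/256 - s^3/16 + s/2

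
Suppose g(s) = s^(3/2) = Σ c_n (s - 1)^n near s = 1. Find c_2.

3/8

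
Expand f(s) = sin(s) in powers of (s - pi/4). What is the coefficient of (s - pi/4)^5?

sqrt(2)/240

[(s - pi/4)^0] = sqrt(2)/2;  [(s - pi/4)^1] = sqrt(2)/2;  [(s - pi/4)^2] = -sqrt(2)/4;  [(s - pi/4)^3] = -sqrt(2)/12;  [(s - pi/4)^4] = sqrt(2)/48;  [(s - pi/4)^5] = sqrt(2)/240.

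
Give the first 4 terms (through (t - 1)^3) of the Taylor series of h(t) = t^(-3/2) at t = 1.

-35*(t - 1)^3/16 + 15*(t - 1)^2/8 - 3*(t - 1)/2 + 1

Apply the Taylor formula c_k = f^(k)(a)/k!.
h(1) = 1
h′(1) = -3/2
h′′(1) = 15/4
h′′′(1) = -105/8
Dividing each by k! gives the coefficients c_0, ..., c_3.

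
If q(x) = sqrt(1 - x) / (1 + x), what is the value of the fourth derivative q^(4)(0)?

Take the Cauchy product of the two expansions.
From the series, [x^4] q = 179/128; multiply by 4! = 24 to get 537/16.

537/16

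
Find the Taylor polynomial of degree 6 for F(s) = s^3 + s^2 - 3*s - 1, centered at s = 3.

(s - 3)^3 + 10*(s - 3)^2 + 30*(s - 3) + 26

F(3) = 26
F′(3) = 30
F′′(3) = 20
F′′′(3) = 6
F^(4)(3) = 0
F^(5)(3) = 0
F^(6)(3) = 0
The Taylor polynomial is Σ F^(k)(3)/k! · (s - 3)^k.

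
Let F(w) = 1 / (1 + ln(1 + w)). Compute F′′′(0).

Expand as Σ (-1)^k u^k with u equal to the inner function's series.
From the series, [w^3] F = -7/3; multiply by 3! = 6 to get -14.

-14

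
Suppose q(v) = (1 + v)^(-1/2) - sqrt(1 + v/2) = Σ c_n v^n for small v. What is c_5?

Add the two expansions coefficient-wise.
[v^0] = 0;  [v^1] = -3/4;  [v^2] = 13/32;  [v^3] = -41/128;  [v^4] = 565/2048;  [v^5] = -2023/8192.

-2023/8192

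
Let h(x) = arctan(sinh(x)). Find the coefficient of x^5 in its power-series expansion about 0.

Let u equal the inner series; expand the outer function in u and truncate.
[x^0] = 0;  [x^1] = 1;  [x^2] = 0;  [x^3] = -1/6;  [x^4] = 0;  [x^5] = 1/24.
So c_5 = h^(5)(0)/5! = 1/24.

1/24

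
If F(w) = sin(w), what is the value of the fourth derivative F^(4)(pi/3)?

Use the known series and substitute for the argument.
The coefficient of (w - pi/3)^4 in the expansion is sqrt(3)/48, so F^(4)(pi/3) = 4! * (sqrt(3)/48) = sqrt(3)/2.

sqrt(3)/2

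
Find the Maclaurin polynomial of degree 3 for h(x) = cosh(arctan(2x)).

Let u equal the inner series; expand the outer function in u and truncate.
h(0) = 1
h′(0) = 0
h′′(0) = 4
h′′′(0) = 0
The Taylor polynomial is Σ h^(k)(0)/k! · x^k.

2*x^2 + 1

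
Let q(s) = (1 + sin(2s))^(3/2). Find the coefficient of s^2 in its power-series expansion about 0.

3/2

Compose series: expand the inner function first, then feed it into the outer expansion.
[s^0] = 1;  [s^1] = 3;  [s^2] = 3/2.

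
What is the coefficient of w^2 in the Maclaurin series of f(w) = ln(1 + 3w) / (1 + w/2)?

Multiply the two series term by term and collect like powers.
[w^0] = 0;  [w^1] = 3;  [w^2] = -6.

-6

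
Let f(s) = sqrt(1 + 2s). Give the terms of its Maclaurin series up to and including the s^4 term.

Differentiate repeatedly and evaluate at the center.

-5*s^4/8 + s^3/2 - s^2/2 + s + 1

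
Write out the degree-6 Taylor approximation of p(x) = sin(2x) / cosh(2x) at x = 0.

Invert the denominator's series and multiply.

48*x^5/5 - 16*x^3/3 + 2*x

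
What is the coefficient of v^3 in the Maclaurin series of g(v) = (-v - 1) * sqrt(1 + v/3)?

5/432

Shift and add copies of the series according to the polynomial's terms.
g(0) = -1
g′(0) = -7/6
g′′(0) = -11/36
g′′′(0) = 5/72
So c_3 = g′′′(0)/3! = 5/432.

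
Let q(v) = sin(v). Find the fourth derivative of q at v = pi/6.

Differentiate repeatedly and evaluate at the center.
The coefficient of (v - pi/6)^4 in the expansion is 1/48, so q^(4)(pi/6) = 4! * (1/48) = 1/2.

1/2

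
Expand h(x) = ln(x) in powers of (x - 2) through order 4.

h(2) = ln(2)
h′(2) = 1/2
h′′(2) = -1/4
h′′′(2) = 1/4
h^(4)(2) = -3/8

-(x - 2)^4/64 + (x - 2)^3/24 - (x - 2)^2/8 + (x - 2)/2 + ln(2)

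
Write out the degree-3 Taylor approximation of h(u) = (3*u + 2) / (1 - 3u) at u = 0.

81*u^3 + 27*u^2 + 9*u + 2

Shift and add copies of the series according to the polynomial's terms.
h(0) = 2
h′(0) = 9
h′′(0) = 54
h′′′(0) = 486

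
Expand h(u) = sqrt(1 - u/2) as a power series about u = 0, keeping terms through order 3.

-u^3/128 - u^2/32 - u/4 + 1

[u^0] = 1;  [u^1] = -1/4;  [u^2] = -1/32;  [u^3] = -1/128.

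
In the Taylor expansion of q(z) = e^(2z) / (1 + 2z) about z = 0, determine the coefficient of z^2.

2

Write out both Maclaurin series and multiply, keeping only the needed powers.
[z^0] = 1;  [z^1] = 0;  [z^2] = 2.
So c_2 = q′′(0)/2! = 2.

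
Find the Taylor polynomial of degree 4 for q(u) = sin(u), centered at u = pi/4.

q(pi/4) = sqrt(2)/2
q′(pi/4) = sqrt(2)/2
q′′(pi/4) = -sqrt(2)/2
q′′′(pi/4) = -sqrt(2)/2
q^(4)(pi/4) = sqrt(2)/2

sqrt(2)*(u - pi/4)^4/48 - sqrt(2)*(u - pi/4)^3/12 - sqrt(2)*(u - pi/4)^2/4 + sqrt(2)*(u - pi/4)/2 + sqrt(2)/2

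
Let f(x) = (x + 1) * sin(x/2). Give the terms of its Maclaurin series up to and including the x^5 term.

Shift and add copies of the series according to the polynomial's terms.
[x^0] = 0;  [x^1] = 1/2;  [x^2] = 1/2;  [x^3] = -1/48;  [x^4] = -1/48;  [x^5] = 1/3840.

x^5/3840 - x^4/48 - x^3/48 + x^2/2 + x/2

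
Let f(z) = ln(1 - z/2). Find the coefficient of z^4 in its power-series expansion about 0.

-1/64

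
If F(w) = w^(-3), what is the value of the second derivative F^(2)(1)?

12

From the series, [(w - 1)^2] F = 6; multiply by 2! = 2 to get 12.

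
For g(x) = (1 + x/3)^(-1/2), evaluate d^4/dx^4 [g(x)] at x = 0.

35/432

From the series, [x^4] g = 35/10368; multiply by 4! = 24 to get 35/432.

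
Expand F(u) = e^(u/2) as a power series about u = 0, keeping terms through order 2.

u^2/8 + u/2 + 1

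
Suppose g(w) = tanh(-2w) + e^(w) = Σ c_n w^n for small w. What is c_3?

17/6

Add the two expansions coefficient-wise.
g(0) = 1
g′(0) = -1
g′′(0) = 1
g′′′(0) = 17
So c_3 = g′′′(0)/3! = 17/6.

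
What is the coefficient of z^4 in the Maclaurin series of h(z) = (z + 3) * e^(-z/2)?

Distribute the polynomial across the series and collect like powers.
So c_4 = h^(4)(0)/4! = -5/384.

-5/384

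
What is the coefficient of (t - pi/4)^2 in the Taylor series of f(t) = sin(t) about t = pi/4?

-sqrt(2)/4

f(pi/4) = sqrt(2)/2
f′(pi/4) = sqrt(2)/2
f′′(pi/4) = -sqrt(2)/2
So c_2 = f′′(pi/4)/2! = -sqrt(2)/4.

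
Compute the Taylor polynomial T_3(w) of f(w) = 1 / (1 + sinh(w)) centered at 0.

Write 1/(1+u) = 1 - u + u^2 - u^3 + ... and substitute the series for u.
f(0) = 1
f′(0) = -1
f′′(0) = 2
f′′′(0) = -7
Then c_k = f^(k)(0)/k! gives each Taylor coefficient.

-7*w^3/6 + w^2 - w + 1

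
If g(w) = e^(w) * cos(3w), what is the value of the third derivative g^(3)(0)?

Multiply the two series term by term and collect like powers.
The coefficient of w^3 in the expansion is -13/3, so g′′′(0) = 3! * (-13/3) = -26.

-26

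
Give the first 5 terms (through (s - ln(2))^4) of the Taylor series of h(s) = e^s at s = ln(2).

h(ln(2)) = 2
h′(ln(2)) = 2
h′′(ln(2)) = 2
h′′′(ln(2)) = 2
h^(4)(ln(2)) = 2
Dividing each by k! gives the coefficients c_0, ..., c_4.

(s - ln(2))^4/12 + (s - ln(2))^3/3 + (s - ln(2))^2 + 2*(s - ln(2)) + 2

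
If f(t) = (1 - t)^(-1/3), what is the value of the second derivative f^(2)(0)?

Use the known series and substitute for the argument.
The coefficient of t^2 in the expansion is 2/9, so f′′(0) = 2! * (2/9) = 4/9.

4/9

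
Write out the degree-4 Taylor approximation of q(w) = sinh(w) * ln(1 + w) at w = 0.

w^4/2 - w^3/2 + w^2

Take the Cauchy product of the two expansions.
q(0) = 0
q′(0) = 0
q′′(0) = 2
q′′′(0) = -3
q^(4)(0) = 12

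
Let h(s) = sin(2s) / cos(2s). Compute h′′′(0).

Write the quotient as an unknown series and match coefficients against numerator = denominator · series.
The coefficient of s^3 in the expansion is 8/3, so h′′′(0) = 3! * (8/3) = 16.

16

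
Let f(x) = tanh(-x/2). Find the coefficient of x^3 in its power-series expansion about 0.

[x^0] = 0;  [x^1] = -1/2;  [x^2] = 0;  [x^3] = 1/24.

1/24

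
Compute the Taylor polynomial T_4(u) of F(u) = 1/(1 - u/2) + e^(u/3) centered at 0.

245*u^4/3888 + 85*u^3/648 + 11*u^2/36 + 5*u/6 + 2

Add the two expansions coefficient-wise.
F(0) = 2
F′(0) = 5/6
F′′(0) = 11/18
F′′′(0) = 85/108
F^(4)(0) = 245/162
The Taylor polynomial is Σ F^(k)(0)/k! · u^k.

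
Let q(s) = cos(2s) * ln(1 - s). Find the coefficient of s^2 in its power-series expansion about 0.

Expand each factor separately, then convolve coefficients.
[s^0] = 0;  [s^1] = -1;  [s^2] = -1/2.
So c_2 = q′′(0)/2! = -1/2.

-1/2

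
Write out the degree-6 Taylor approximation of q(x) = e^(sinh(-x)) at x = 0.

37*x^6/720 - x^5/10 + 5*x^4/24 - x^3/3 + x^2/2 - x + 1

Substitute the inner expansion into the outer series and collect powers.
[x^0] = 1;  [x^1] = -1;  [x^2] = 1/2;  [x^3] = -1/3;  [x^4] = 5/24;  [x^5] = -1/10;  [x^6] = 37/720.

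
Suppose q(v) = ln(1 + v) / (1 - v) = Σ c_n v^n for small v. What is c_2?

1/2

Multiply the two series term by term and collect like powers.
q(0) = 0
q′(0) = 1
q′′(0) = 1
So c_2 = q′′(0)/2! = 1/2.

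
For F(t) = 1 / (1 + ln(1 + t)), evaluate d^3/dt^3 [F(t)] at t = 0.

Use the geometric series for the reciprocal, then substitute.
The coefficient of t^3 in the expansion is -7/3, so F′′′(0) = 3! * (-7/3) = -14.

-14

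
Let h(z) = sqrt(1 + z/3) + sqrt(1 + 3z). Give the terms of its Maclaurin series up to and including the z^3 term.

365*z^3/216 - 41*z^2/36 + 5*z/3 + 2

Combine the two series term by term.
h(0) = 2
h′(0) = 5/3
h′′(0) = -41/18
h′′′(0) = 365/36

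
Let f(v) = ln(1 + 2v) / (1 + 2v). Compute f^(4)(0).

-800

Expand each factor separately, then convolve coefficients.
From the series, [v^4] f = -100/3; multiply by 4! = 24 to get -800.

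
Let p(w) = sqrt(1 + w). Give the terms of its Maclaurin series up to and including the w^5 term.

7*w^5/256 - 5*w^4/128 + w^3/16 - w^2/8 + w/2 + 1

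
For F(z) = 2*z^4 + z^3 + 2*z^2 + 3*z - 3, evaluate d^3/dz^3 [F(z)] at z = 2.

102

From the series, [(z - 2)^3] F = 17; multiply by 3! = 6 to get 102.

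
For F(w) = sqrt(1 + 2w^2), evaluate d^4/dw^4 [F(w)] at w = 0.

-12

The coefficient of w^4 in the expansion is -1/2, so F^(4)(0) = 4! * (-1/2) = -12.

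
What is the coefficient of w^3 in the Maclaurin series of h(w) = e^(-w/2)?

-1/48

h(0) = 1
h′(0) = -1/2
h′′(0) = 1/4
h′′′(0) = -1/8
So c_3 = h′′′(0)/3! = -1/48.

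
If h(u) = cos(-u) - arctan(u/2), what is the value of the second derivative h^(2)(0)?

Expand each term separately and add.
From the series, [u^2] h = -1/2; multiply by 2! = 2 to get -1.

-1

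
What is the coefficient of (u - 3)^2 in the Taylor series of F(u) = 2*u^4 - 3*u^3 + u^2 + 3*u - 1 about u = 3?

[(u - 3)^0] = 98;  [(u - 3)^1] = 144;  [(u - 3)^2] = 82.
So c_2 = F′′(3)/2! = 82.

82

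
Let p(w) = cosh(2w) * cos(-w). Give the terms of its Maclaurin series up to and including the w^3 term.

3*w^2/2 + 1

Take the Cauchy product of the two expansions.
[w^0] = 1;  [w^1] = 0;  [w^2] = 3/2;  [w^3] = 0.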